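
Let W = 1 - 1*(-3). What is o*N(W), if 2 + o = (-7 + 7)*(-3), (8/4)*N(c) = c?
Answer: -4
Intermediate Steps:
W = 4 (W = 1 + 3 = 4)
N(c) = c/2
o = -2 (o = -2 + (-7 + 7)*(-3) = -2 + 0*(-3) = -2 + 0 = -2)
o*N(W) = -4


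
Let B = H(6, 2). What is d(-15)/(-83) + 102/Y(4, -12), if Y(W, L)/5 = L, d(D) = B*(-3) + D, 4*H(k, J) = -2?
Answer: -638/415 ≈ -1.5373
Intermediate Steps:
H(k, J) = -½ (H(k, J) = (¼)*(-2) = -½)
B = -½ ≈ -0.50000
d(D) = 3/2 + D (d(D) = -½*(-3) + D = 3/2 + D)
Y(W, L) = 5*L
d(-15)/(-83) + 102/Y(4, -12) = (3/2 - 15)/(-83) + 102/((5*(-12))) = -27/2*(-1/83) + 102/(-60) = 27/166 + 102*(-1/60) = 27/166 - 17/10 = -638/415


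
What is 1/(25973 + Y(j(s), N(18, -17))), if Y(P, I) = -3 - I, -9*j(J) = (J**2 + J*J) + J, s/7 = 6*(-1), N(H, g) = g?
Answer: 1/25987 ≈ 3.8481e-5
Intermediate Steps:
s = -42 (s = 7*(6*(-1)) = 7*(-6) = -42)
j(J) = -2*J**2/9 - J/9 (j(J) = -((J**2 + J*J) + J)/9 = -((J**2 + J**2) + J)/9 = -(2*J**2 + J)/9 = -(J + 2*J**2)/9 = -2*J**2/9 - J/9)
1/(25973 + Y(j(s), N(18, -17))) = 1/(25973 + (-3 - 1*(-17))) = 1/(25973 + (-3 + 17)) = 1/(25973 + 14) = 1/25987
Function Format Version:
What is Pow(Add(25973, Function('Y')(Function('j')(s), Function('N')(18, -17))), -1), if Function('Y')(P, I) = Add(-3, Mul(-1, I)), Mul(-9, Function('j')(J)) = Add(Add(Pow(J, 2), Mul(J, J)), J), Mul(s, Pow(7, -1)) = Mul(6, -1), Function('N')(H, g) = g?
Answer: Rational(1, 25987) ≈ 3.8481e-5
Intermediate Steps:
s = -42 (s = Mul(7, Mul(6, -1)) = Mul(7, -6) = -42)
Function('j')(J) = Add(Mul(Rational(-2, 9), Pow(J, 2)), Mul(Rational(-1, 9), J)) (Function('j')(J) = Mul(Rational(-1, 9), Add(Add(Pow(J, 2), Mul(J, J)), J)) = Mul(Rational(-1, 9), Add(Add(Pow(J, 2), Pow(J, 2)), J)) = Mul(Rational(-1, 9), Add(Mul(2, Pow(J, 2)), J)) = Mul(Rational(-1, 9), Add(J, Mul(2, Pow(J, 2)))) = Add(Mul(Rational(-2, 9), Pow(J, 2)), Mul(Rational(-1, 9), J)))
Pow(Add(25973, Function('Y')(Function('j')(s), Function('N')(18, -17))), -1) = Pow(Add(25973, Add(-3, Mul(-1, -17))), -1) = Pow(Add(25973, Add(-3, 17)), -1) = Pow(Add(25973, 14), -1) = Pow(25987, -1) = Rational(1, 25987)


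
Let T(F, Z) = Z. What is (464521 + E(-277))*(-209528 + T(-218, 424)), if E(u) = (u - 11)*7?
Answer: -96711645520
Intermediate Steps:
E(u) = -77 + 7*u (E(u) = (-11 + u)*7 = -77 + 7*u)
(464521 + E(-277))*(-209528 + T(-218, 424)) = (464521 + (-77 + 7*(-277)))*(-209528 + 424) = (464521 + (-77 - 1939))*(-209104) = (464521 - 2016)*(-209104) = 462505*(-209104) = -96711645520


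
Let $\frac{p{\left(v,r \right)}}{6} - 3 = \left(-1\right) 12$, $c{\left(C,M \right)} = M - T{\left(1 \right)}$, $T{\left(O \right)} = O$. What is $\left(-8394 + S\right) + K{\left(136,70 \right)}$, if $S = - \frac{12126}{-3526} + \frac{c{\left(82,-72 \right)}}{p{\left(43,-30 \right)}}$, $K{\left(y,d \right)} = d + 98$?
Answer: $- \frac{18201757}{2214} \approx -8221.2$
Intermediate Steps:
$K{\left(y,d \right)} = 98 + d$
$c{\left(C,M \right)} = -1 + M$ ($c{\left(C,M \right)} = M - 1 = -1 + M$)
$p{\left(v,r \right)} = -54$ ($p{\left(v,r \right)} = 18 + 6 \left(\left(-1\right) 12\right) = 18 + 6 \left(-12\right) = 18 - 72 = -54$)
$S = \frac{10607}{2214}$ ($S = - \frac{12126}{-3526} + \frac{-1 - 72}{-54} = \left(-12126\right) \left(- \frac{1}{3526}\right) - - \frac{73}{54} = \frac{141}{41} + \frac{73}{54} = \frac{10607}{2214} \approx 4.7909$)
$\left(-8394 + S\right) + K{\left(136,70 \right)} = \left(-8394 + \frac{10607}{2214}\right) + \left(98 + 70\right) = - \frac{18573709}{2214} + 168 = - \frac{18201757}{2214}$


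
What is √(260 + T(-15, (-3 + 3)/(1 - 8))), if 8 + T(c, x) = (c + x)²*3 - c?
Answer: √942 ≈ 30.692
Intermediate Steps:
T(c, x) = -8 - c + 3*(c + x)² (T(c, x) = -8 + ((c + x)²*3 - c) = -8 + (3*(c + x)² - c) = -8 + (-c + 3*(c + x)²) = -8 - c + 3*(c + x)²)
√(260 + T(-15, (-3 + 3)/(1 - 8))) = √(260 + (-8 - 1*(-15) + 3*(-15 + (-3 + 3)/(1 - 8))²)) = √(260 + (-8 + 15 + 3*(-15 + 0/(-7))²)) = √(260 + (-8 + 15 + 3*(-15 + 0*(-⅐))²)) = √(260 + (-8 + 15 + 3*(-15 + 0)²)) = √(260 + (-8 + 15 + 3*(-15)²)) = √(260 + (-8 + 15 + 3*225)) = √(260 + (-8 + 15 + 675)) = √(260 + 682) = √942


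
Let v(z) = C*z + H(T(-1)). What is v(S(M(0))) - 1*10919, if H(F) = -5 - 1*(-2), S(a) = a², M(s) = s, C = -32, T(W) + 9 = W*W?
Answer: -10922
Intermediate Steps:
T(W) = -9 + W² (T(W) = -9 + W*W = -9 + W²)
H(F) = -3 (H(F) = -5 + 2 = -3)
v(z) = -3 - 32*z (v(z) = -32*z - 3 = -3 - 32*z)
v(S(M(0))) - 1*10919 = (-3 - 32*0²) - 1*10919 = (-3 - 32*0) - 10919 = (-3 + 0) - 10919 = -3 - 10919 = -10922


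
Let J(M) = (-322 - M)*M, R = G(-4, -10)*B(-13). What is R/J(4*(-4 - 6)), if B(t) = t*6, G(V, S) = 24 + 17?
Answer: -533/1880 ≈ -0.28351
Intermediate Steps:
G(V, S) = 41
B(t) = 6*t
R = -3198 (R = 41*(6*(-13)) = 41*(-78) = -3198)
J(M) = M*(-322 - M)
R/J(4*(-4 - 6)) = -3198*(-1/(4*(-4 - 6)*(322 + 4*(-4 - 6)))) = -3198*1/(40*(322 + 4*(-10))) = -3198*1/(40*(322 - 40)) = -3198/((-1*(-40)*282)) = -3198/11280 = -3198*1/11280 = -533/1880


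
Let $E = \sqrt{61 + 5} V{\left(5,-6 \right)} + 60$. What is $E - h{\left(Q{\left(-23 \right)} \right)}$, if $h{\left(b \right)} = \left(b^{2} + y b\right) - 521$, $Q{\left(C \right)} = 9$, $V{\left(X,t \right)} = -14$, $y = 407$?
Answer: $-3163 - 14 \sqrt{66} \approx -3276.7$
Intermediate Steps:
$h{\left(b \right)} = -521 + b^{2} + 407 b$ ($h{\left(b \right)} = \left(b^{2} + 407 b\right) - 521 = -521 + b^{2} + 407 b$)
$E = 60 - 14 \sqrt{66}$ ($E = \sqrt{61 + 5} \left(-14\right) + 60 = \sqrt{66} \left(-14\right) + 60 = - 14 \sqrt{66} + 60 = 60 - 14 \sqrt{66} \approx -53.737$)
$E - h{\left(Q{\left(-23 \right)} \right)} = \left(60 - 14 \sqrt{66}\right) - \left(-521 + 9^{2} + 407 \cdot 9\right) = \left(60 - 14 \sqrt{66}\right) - \left(-521 + 81 + 3663\right) = \left(60 - 14 \sqrt{66}\right) - 3223 = -3163 - 14 \sqrt{66}$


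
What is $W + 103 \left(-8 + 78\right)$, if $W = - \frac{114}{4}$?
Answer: $\frac{14363}{2} \approx 7181.5$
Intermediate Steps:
$W = - \frac{57}{2}$ ($W = \left(-114\right) \frac{1}{4} = - \frac{57}{2} \approx -28.5$)
$W + 103 \left(-8 + 78\right) = - \frac{57}{2} + 103 \left(-8 + 78\right) = - \frac{57}{2} + 103 \cdot 70 = - \frac{57}{2} + 7210 = \frac{14363}{2}$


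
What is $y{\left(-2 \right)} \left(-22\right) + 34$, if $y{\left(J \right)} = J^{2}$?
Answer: $-54$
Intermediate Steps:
$y{\left(-2 \right)} \left(-22\right) + 34 = \left(-2\right)^{2} \left(-22\right) + 34 = 4 \left(-22\right) + 34 = -88 + 34 = -54$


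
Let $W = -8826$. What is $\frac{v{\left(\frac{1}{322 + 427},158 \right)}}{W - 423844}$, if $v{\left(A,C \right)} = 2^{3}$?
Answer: $- \frac{4}{216335} \approx -1.849 \cdot 10^{-5}$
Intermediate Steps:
$v{\left(A,C \right)} = 8$
$\frac{v{\left(\frac{1}{322 + 427},158 \right)}}{W - 423844} = \frac{8}{-8826 - 423844} = \frac{8}{-432670} = 8 \left(- \frac{1}{432670}\right) = - \frac{4}{216335}$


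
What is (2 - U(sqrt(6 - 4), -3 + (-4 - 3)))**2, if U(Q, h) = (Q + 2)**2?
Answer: 48 + 32*sqrt(2) ≈ 93.255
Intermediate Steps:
U(Q, h) = (2 + Q)**2
(2 - U(sqrt(6 - 4), -3 + (-4 - 3)))**2 = (2 - (2 + sqrt(6 - 4))**2)**2 = (2 - (2 + sqrt(2))**2)**2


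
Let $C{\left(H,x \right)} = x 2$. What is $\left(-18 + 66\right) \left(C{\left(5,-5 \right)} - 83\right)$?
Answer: $-4464$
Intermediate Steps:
$C{\left(H,x \right)} = 2 x$
$\left(-18 + 66\right) \left(C{\left(5,-5 \right)} - 83\right) = \left(-18 + 66\right) \left(2 \left(-5\right) - 83\right) = 48 \left(-10 - 83\right) = 48 \left(-93\right) = -4464$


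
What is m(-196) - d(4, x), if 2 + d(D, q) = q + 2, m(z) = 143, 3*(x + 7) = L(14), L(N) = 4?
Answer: 446/3 ≈ 148.67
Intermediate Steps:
x = -17/3 (x = -7 + (⅓)*4 = -7 + 4/3 = -17/3 ≈ -5.6667)
d(D, q) = q (d(D, q) = -2 + (q + 2) = -2 + (2 + q) = q)
m(-196) - d(4, x) = 143 - 1*(-17/3) = 143 + 17/3 = 446/3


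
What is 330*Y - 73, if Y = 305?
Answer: 100577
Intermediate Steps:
330*Y - 73 = 330*305 - 73 = 100650 - 73 = 100577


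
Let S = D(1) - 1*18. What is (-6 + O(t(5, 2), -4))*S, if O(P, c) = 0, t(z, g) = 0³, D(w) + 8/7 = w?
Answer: 762/7 ≈ 108.86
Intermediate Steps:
D(w) = -8/7 + w
t(z, g) = 0
S = -127/7 (S = (-8/7 + 1) - 1*18 = -⅐ - 18 = -127/7 ≈ -18.143)
(-6 + O(t(5, 2), -4))*S = (-6 + 0)*(-127/7) = -6*(-127/7) = 762/7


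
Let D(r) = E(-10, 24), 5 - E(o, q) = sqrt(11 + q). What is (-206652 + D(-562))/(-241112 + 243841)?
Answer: -206647/2729 - sqrt(35)/2729 ≈ -75.725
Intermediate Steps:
E(o, q) = 5 - sqrt(11 + q)
D(r) = 5 - sqrt(35) (D(r) = 5 - sqrt(11 + 24) = 5 - sqrt(35))
(-206652 + D(-562))/(-241112 + 243841) = (-206652 + (5 - sqrt(35)))/(-241112 + 243841) = (-206647 - sqrt(35))/2729 = (-206647 - sqrt(35))*(1/2729) = -206647/2729 - sqrt(35)/2729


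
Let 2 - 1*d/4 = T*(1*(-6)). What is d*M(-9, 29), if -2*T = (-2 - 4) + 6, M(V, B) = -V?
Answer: 72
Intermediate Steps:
T = 0 (T = -((-2 - 4) + 6)/2 = -(-6 + 6)/2 = -1/2*0 = 0)
d = 8 (d = 8 - 0*1*(-6) = 8 - 0*(-6) = 8 - 4*0 = 8 + 0 = 8)
d*M(-9, 29) = 8*(-1*(-9)) = 8*9 = 72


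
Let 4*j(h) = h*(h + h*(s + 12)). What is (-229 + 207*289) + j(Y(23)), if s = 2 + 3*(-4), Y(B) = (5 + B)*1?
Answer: 60182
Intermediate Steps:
Y(B) = 5 + B
s = -10 (s = 2 - 12 = -10)
j(h) = 3*h**2/4 (j(h) = (h*(h + h*(-10 + 12)))/4 = (h*(h + h*2))/4 = (h*(h + 2*h))/4 = (h*(3*h))/4 = (3*h**2)/4 = 3*h**2/4)
(-229 + 207*289) + j(Y(23)) = (-229 + 207*289) + 3*(5 + 23)**2/4 = (-229 + 59823) + (3/4)*28**2 = 59594 + (3/4)*784 = 59594 + 588 = 60182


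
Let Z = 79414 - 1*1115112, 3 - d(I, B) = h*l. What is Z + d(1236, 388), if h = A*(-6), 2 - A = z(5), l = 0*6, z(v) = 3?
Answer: -1035695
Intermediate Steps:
l = 0
A = -1 (A = 2 - 1*3 = 2 - 3 = -1)
h = 6 (h = -1*(-6) = 6)
d(I, B) = 3 (d(I, B) = 3 - 6*0 = 3 - 1*0 = 3 + 0 = 3)
Z = -1035698 (Z = 79414 - 1115112 = -1035698)
Z + d(1236, 388) = -1035698 + 3 = -1035695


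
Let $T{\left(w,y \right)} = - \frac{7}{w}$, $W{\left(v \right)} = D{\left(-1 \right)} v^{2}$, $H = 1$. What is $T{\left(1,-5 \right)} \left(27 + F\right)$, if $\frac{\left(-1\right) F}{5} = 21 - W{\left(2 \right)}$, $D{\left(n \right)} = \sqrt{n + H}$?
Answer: $546$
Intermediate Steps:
$D{\left(n \right)} = \sqrt{1 + n}$ ($D{\left(n \right)} = \sqrt{n + 1} = \sqrt{1 + n}$)
$W{\left(v \right)} = 0$ ($W{\left(v \right)} = \sqrt{1 - 1} v^{2} = \sqrt{0} v^{2} = 0 v^{2} = 0$)
$F = -105$ ($F = - 5 \left(21 - 0\right) = - 5 \left(21 + 0\right) = \left(-5\right) 21 = -105$)
$T{\left(1,-5 \right)} \left(27 + F\right) = - \frac{7}{1} \left(27 - 105\right) = \left(-7\right) 1 \left(-78\right) = \left(-7\right) \left(-78\right) = 546$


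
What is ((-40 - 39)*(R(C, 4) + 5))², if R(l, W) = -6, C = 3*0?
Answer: 6241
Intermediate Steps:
C = 0
((-40 - 39)*(R(C, 4) + 5))² = ((-40 - 39)*(-6 + 5))² = (-79*(-1))² = 79² = 6241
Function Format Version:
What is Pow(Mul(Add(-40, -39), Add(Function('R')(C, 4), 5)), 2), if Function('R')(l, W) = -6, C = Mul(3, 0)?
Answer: 6241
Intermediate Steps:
C = 0
Pow(Mul(Add(-40, -39), Add(Function('R')(C, 4), 5)), 2) = Pow(Mul(Add(-40, -39), Add(-6, 5)), 2) = Pow(Mul(-79, -1), 2) = Pow(79, 2) = 6241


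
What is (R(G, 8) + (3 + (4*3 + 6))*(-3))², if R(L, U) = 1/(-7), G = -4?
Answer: 195364/49 ≈ 3987.0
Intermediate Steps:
R(L, U) = -⅐
(R(G, 8) + (3 + (4*3 + 6))*(-3))² = (-⅐ + (3 + (4*3 + 6))*(-3))² = (-⅐ + (3 + (12 + 6))*(-3))² = (-⅐ + (3 + 18)*(-3))² = (-⅐ + 21*(-3))² = (-⅐ - 63)² = (-442/7)² = 195364/49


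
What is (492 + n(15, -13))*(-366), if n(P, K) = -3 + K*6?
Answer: -150426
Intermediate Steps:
n(P, K) = -3 + 6*K
(492 + n(15, -13))*(-366) = (492 + (-3 + 6*(-13)))*(-366) = (492 + (-3 - 78))*(-366) = (492 - 81)*(-366) = 411*(-366) = -150426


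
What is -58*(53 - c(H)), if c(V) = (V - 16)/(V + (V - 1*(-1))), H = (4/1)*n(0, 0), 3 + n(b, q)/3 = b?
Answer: -215238/71 ≈ -3031.5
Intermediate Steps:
n(b, q) = -9 + 3*b
H = -36 (H = (4/1)*(-9 + 3*0) = (4*1)*(-9 + 0) = 4*(-9) = -36)
c(V) = (-16 + V)/(1 + 2*V) (c(V) = (-16 + V)/(V + (V + 1)) = (-16 + V)/(V + (1 + V)) = (-16 + V)/(1 + 2*V))
-58*(53 - c(H)) = -58*(53 - (-16 - 36)/(1 + 2*(-36))) = -58*(53 - (-52)/(1 - 72)) = -58*(53 - (-52)/(-71)) = -58*(53 - (-1)*(-52)/71) = -58*(53 - 1*52/71) = -58*(53 - 52/71) = -58*3711/71 = -215238/71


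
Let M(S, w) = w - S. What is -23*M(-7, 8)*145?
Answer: -50025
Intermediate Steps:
-23*M(-7, 8)*145 = -23*(8 - 1*(-7))*145 = -23*(8 + 7)*145 = -23*15*145 = -345*145 = -50025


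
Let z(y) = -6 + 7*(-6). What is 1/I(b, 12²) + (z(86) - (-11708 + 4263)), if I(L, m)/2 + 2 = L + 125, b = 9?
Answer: 1952809/264 ≈ 7397.0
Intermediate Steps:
z(y) = -48 (z(y) = -6 - 42 = -48)
I(L, m) = 246 + 2*L (I(L, m) = -4 + 2*(L + 125) = -4 + 2*(125 + L) = -4 + (250 + 2*L) = 246 + 2*L)
1/I(b, 12²) + (z(86) - (-11708 + 4263)) = 1/(246 + 2*9) + (-48 - (-11708 + 4263)) = 1/(246 + 18) + (-48 - 1*(-7445)) = 1/264 + (-48 + 7445) = 1/264 + 7397 = 1952809/264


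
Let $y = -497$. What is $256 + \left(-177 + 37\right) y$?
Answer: $69836$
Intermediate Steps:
$256 + \left(-177 + 37\right) y = 256 + \left(-177 + 37\right) \left(-497\right) = 256 - -69580 = 256 + 69580 = 69836$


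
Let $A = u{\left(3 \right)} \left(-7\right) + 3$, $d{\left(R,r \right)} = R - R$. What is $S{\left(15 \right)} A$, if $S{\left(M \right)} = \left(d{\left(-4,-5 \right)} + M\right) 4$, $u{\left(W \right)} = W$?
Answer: $-1080$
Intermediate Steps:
$d{\left(R,r \right)} = 0$
$S{\left(M \right)} = 4 M$ ($S{\left(M \right)} = \left(0 + M\right) 4 = M 4 = 4 M$)
$A = -18$ ($A = 3 \left(-7\right) + 3 = -21 + 3 = -18$)
$S{\left(15 \right)} A = 4 \cdot 15 \left(-18\right) = 60 \left(-18\right) = -1080$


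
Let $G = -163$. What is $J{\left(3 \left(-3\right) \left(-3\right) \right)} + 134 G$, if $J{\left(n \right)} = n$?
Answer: $-21815$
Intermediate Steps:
$J{\left(3 \left(-3\right) \left(-3\right) \right)} + 134 G = 3 \left(-3\right) \left(-3\right) + 134 \left(-163\right) = \left(-9\right) \left(-3\right) - 21842 = 27 - 21842 = -21815$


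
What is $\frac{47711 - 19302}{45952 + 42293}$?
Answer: $\frac{28409}{88245} \approx 0.32193$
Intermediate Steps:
$\frac{47711 - 19302}{45952 + 42293} = \frac{28409}{88245}$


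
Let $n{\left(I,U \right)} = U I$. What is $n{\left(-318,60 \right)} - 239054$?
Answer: $-258134$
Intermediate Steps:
$n{\left(I,U \right)} = I U$
$n{\left(-318,60 \right)} - 239054 = \left(-318\right) 60 - 239054 = -19080 - 239054 = -258134$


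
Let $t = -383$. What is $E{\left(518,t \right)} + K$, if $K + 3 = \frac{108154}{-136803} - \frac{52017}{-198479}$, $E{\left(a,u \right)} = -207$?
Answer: $- \frac{5716379969885}{27152522637} \approx -210.53$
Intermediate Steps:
$K = - \frac{95807784026}{27152522637}$ ($K = -3 + \left(\frac{108154}{-136803} - \frac{52017}{-198479}\right) = -3 + \left(108154 \left(- \frac{1}{136803}\right) - - \frac{52017}{198479}\right) = -3 + \left(- \frac{108154}{136803} + \frac{52017}{198479}\right) = -3 - \frac{14350216115}{27152522637} = - \frac{95807784026}{27152522637} \approx -3.5285$)
$E{\left(518,t \right)} + K = -207 - \frac{95807784026}{27152522637} = - \frac{5716379969885}{27152522637}$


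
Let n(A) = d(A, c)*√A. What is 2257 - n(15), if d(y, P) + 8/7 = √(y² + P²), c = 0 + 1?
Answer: 2257 - √3390 + 8*√15/7 ≈ 2203.2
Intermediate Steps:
c = 1
d(y, P) = -8/7 + √(P² + y²) (d(y, P) = -8/7 + √(y² + P²) = -8/7 + √(P² + y²))
n(A) = √A*(-8/7 + √(1 + A²)) (n(A) = (-8/7 + √(1² + A²))*√A = (-8/7 + √(1 + A²))*√A = √A*(-8/7 + √(1 + A²)))
2257 - n(15) = 2257 - √15*(-8/7 + √(1 + 15²)) = 2257 - √15*(-8/7 + √(1 + 225)) = 2257 - √15*(-8/7 + √226)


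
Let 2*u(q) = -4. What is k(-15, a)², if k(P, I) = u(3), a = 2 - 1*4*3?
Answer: 4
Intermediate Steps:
u(q) = -2 (u(q) = (½)*(-4) = -2)
a = -10 (a = 2 - 4*3 = 2 - 1*12 = 2 - 12 = -10)
k(P, I) = -2
k(-15, a)² = (-2)² = 4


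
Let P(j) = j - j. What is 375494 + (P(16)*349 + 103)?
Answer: 375597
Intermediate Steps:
P(j) = 0
375494 + (P(16)*349 + 103) = 375494 + (0*349 + 103) = 375494 + (0 + 103) = 375494 + 103 = 375597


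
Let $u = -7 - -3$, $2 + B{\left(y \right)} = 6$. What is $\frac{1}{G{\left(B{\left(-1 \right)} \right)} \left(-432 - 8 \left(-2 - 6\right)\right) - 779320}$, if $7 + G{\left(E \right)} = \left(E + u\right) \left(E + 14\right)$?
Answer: $- \frac{1}{776744} \approx -1.2874 \cdot 10^{-6}$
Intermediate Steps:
$B{\left(y \right)} = 4$ ($B{\left(y \right)} = -2 + 6 = 4$)
$u = -4$ ($u = -7 + 3 = -4$)
$G{\left(E \right)} = -7 + \left(-4 + E\right) \left(14 + E\right)$ ($G{\left(E \right)} = -7 + \left(E - 4\right) \left(E + 14\right) = -7 + \left(-4 + E\right) \left(14 + E\right)$)
$\frac{1}{G{\left(B{\left(-1 \right)} \right)} \left(-432 - 8 \left(-2 - 6\right)\right) - 779320} = \frac{1}{\left(-63 + 4^{2} + 10 \cdot 4\right) \left(-432 - 8 \left(-2 - 6\right)\right) - 779320} = \frac{1}{\left(-63 + 16 + 40\right) \left(-432 - -64\right) - 779320} = \frac{1}{- 7 \left(-432 + 64\right) - 779320} = \frac{1}{\left(-7\right) \left(-368\right) - 779320} = \frac{1}{2576 - 779320} = \frac{1}{-776744} = - \frac{1}{776744}$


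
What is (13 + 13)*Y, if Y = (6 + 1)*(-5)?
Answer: -910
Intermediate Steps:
Y = -35 (Y = 7*(-5) = -35)
(13 + 13)*Y = (13 + 13)*(-35) = 26*(-35) = -910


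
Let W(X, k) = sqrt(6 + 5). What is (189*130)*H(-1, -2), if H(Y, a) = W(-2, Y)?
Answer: 24570*sqrt(11) ≈ 81490.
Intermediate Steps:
W(X, k) = sqrt(11)
H(Y, a) = sqrt(11)
(189*130)*H(-1, -2) = (189*130)*sqrt(11) = 24570*sqrt(11)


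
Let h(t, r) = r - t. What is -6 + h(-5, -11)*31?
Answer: -192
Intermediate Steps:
-6 + h(-5, -11)*31 = -6 + (-11 - 1*(-5))*31 = -6 + (-11 + 5)*31 = -6 - 6*31 = -6 - 186 = -192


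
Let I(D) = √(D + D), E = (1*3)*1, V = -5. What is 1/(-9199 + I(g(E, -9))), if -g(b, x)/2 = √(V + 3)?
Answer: -1/(9199 - 2*2^(¼)*√(-I)) ≈ -0.00010873 + 1.9882e-8*I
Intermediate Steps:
E = 3 (E = 3*1 = 3)
g(b, x) = -2*I*√2 (g(b, x) = -2*√(-5 + 3) = -2*I*√2)
I(D) = √2*√D (I(D) = √(2*D) = √2*√D)
1/(-9199 + I(g(E, -9))) = 1/(-9199 + √2*√(-2*I*√2)) = 1/(-9199 + √2*(2^(¾)*√(-I))) = 1/(-9199 + 2*2^(¼)*√(-I))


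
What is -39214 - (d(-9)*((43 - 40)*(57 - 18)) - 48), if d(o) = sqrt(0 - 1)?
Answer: -39166 - 117*I ≈ -39166.0 - 117.0*I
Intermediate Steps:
d(o) = I (d(o) = sqrt(-1) = I)
-39214 - (d(-9)*((43 - 40)*(57 - 18)) - 48) = -39214 - (I*((43 - 40)*(57 - 18)) - 48) = -39214 - (I*(3*39) - 48) = -39214 - (I*117 - 48) = -39214 - (117*I - 48) = -39214 - (-48 + 117*I) = -39214 + (48 - 117*I) = -39166 - 117*I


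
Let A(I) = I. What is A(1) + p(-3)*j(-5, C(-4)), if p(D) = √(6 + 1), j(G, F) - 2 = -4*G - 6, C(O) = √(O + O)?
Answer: 1 + 16*√7 ≈ 43.332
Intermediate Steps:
C(O) = √2*√O (C(O) = √(2*O) = √2*√O)
j(G, F) = -4 - 4*G (j(G, F) = 2 + (-4*G - 6) = 2 + (-6 - 4*G) = -4 - 4*G)
p(D) = √7
A(1) + p(-3)*j(-5, C(-4)) = 1 + √7*(-4 - 4*(-5)) = 1 + √7*(-4 + 20) = 1 + √7*16 = 1 + 16*√7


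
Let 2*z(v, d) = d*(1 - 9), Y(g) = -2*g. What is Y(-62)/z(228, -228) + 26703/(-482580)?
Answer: 61609/764085 ≈ 0.080631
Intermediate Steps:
z(v, d) = -4*d (z(v, d) = (d*(1 - 9))/2 = (d*(-8))/2 = (-8*d)/2 = -4*d)
Y(-62)/z(228, -228) + 26703/(-482580) = (-2*(-62))/((-4*(-228))) + 26703/(-482580) = 124/912 + 26703*(-1/482580) = 124*(1/912) - 2967/53620 = 31/228 - 2967/53620 = 61609/764085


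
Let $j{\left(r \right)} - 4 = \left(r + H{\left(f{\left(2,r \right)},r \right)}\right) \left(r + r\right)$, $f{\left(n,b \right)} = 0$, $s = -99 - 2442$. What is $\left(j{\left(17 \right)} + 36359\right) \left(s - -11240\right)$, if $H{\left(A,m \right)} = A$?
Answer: $321349759$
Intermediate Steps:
$s = -2541$ ($s = -99 - 2442 = -2541$)
$j{\left(r \right)} = 4 + 2 r^{2}$ ($j{\left(r \right)} = 4 + \left(r + 0\right) \left(r + r\right) = 4 + r 2 r = 4 + 2 r^{2}$)
$\left(j{\left(17 \right)} + 36359\right) \left(s - -11240\right) = \left(\left(4 + 2 \cdot 17^{2}\right) + 36359\right) \left(-2541 - -11240\right) = \left(\left(4 + 2 \cdot 289\right) + 36359\right) \left(-2541 + 11240\right) = \left(\left(4 + 578\right) + 36359\right) 8699 = \left(582 + 36359\right) 8699 = 36941 \cdot 8699 = 321349759$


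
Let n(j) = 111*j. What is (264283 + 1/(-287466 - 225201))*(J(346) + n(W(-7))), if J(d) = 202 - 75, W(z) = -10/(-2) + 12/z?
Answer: 466353732639920/3588669 ≈ 1.2995e+8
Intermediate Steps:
W(z) = 5 + 12/z (W(z) = -10*(-1/2) + 12/z = 5 + 12/z)
J(d) = 127
(264283 + 1/(-287466 - 225201))*(J(346) + n(W(-7))) = (264283 + 1/(-287466 - 225201))*(127 + 111*(5 + 12/(-7))) = (264283 + 1/(-512667))*(127 + 111*(5 + 12*(-1/7))) = (264283 - 1/512667)*(127 + 111*(5 - 12/7)) = 135489172760*(127 + 111*(23/7))/512667 = 135489172760*(127 + 2553/7)/512667 = (135489172760/512667)*(3442/7) = 466353732639920/3588669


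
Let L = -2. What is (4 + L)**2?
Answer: 4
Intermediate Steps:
(4 + L)**2 = (4 - 2)**2 = 2**2 = 4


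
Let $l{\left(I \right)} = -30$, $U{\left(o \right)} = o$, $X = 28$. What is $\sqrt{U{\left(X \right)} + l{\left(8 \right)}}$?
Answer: $i \sqrt{2} \approx 1.4142 i$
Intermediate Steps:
$\sqrt{U{\left(X \right)} + l{\left(8 \right)}} = \sqrt{28 - 30} = \sqrt{-2} = i \sqrt{2}$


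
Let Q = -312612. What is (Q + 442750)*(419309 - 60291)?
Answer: 46721884484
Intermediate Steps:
(Q + 442750)*(419309 - 60291) = (-312612 + 442750)*(419309 - 60291) = 130138*359018 = 46721884484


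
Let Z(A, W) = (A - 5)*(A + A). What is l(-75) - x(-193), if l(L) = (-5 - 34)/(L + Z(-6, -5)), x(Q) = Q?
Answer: 3654/19 ≈ 192.32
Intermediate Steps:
Z(A, W) = 2*A*(-5 + A) (Z(A, W) = (-5 + A)*(2*A) = 2*A*(-5 + A))
l(L) = -39/(132 + L) (l(L) = (-5 - 34)/(L + 2*(-6)*(-5 - 6)) = -39/(L + 2*(-6)*(-11)) = -39/(L + 132) = -39/(132 + L))
l(-75) - x(-193) = -39/(132 - 75) - 1*(-193) = -39/57 + 193 = -39*1/57 + 193 = -13/19 + 193 = 3654/19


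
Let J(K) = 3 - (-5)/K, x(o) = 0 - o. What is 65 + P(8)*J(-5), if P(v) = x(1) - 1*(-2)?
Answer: 67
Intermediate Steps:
x(o) = -o
J(K) = 3 + 5/K
P(v) = 1 (P(v) = -1*1 - 1*(-2) = -1 + 2 = 1)
65 + P(8)*J(-5) = 65 + 1*(3 + 5/(-5)) = 65 + 1*(3 + 5*(-⅕)) = 65 + 1*(3 - 1) = 65 + 1*2 = 65 + 2 = 67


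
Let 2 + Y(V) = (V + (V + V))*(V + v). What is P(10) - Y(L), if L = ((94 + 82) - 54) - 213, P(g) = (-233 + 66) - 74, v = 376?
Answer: 77566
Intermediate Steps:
P(g) = -241 (P(g) = -167 - 74 = -241)
L = -91 (L = (176 - 54) - 213 = 122 - 213 = -91)
Y(V) = -2 + 3*V*(376 + V) (Y(V) = -2 + (V + (V + V))*(V + 376) = -2 + (V + 2*V)*(376 + V) = -2 + (3*V)*(376 + V) = -2 + 3*V*(376 + V))
P(10) - Y(L) = -241 - (-2 + 3*(-91)**2 + 1128*(-91)) = -241 - (-2 + 3*8281 - 102648) = -241 - (-2 + 24843 - 102648) = -241 - 1*(-77807) = -241 + 77807 = 77566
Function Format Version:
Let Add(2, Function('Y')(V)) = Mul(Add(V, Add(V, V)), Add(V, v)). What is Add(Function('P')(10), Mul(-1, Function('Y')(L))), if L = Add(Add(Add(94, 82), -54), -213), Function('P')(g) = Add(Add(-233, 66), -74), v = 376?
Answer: 77566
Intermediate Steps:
Function('P')(g) = -241 (Function('P')(g) = Add(-167, -74) = -241)
L = -91 (L = Add(Add(176, -54), -213) = Add(122, -213) = -91)
Function('Y')(V) = Add(-2, Mul(3, V, Add(376, V))) (Function('Y')(V) = Add(-2, Mul(Add(V, Add(V, V)), Add(V, 376))) = Add(-2, Mul(Add(V, Mul(2, V)), Add(376, V))) = Add(-2, Mul(Mul(3, V), Add(376, V))) = Add(-2, Mul(3, V, Add(376, V))))
Add(Function('P')(10), Mul(-1, Function('Y')(L))) = Add(-241, Mul(-1, Add(-2, Mul(3, Pow(-91, 2)), Mul(1128, -91)))) = Add(-241, Mul(-1, Add(-2, Mul(3, 8281), -102648))) = Add(-241, Mul(-1, Add(-2, 24843, -102648))) = Add(-241, Mul(-1, -77807)) = Add(-241, 77807) = 77566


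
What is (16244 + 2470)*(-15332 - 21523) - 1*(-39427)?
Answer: -689665043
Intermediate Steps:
(16244 + 2470)*(-15332 - 21523) - 1*(-39427) = 18714*(-36855) + 39427 = -689704470 + 39427 = -689665043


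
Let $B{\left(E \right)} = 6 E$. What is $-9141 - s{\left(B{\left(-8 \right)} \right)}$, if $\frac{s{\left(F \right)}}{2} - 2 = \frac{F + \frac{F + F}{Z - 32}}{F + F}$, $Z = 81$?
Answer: $- \frac{448156}{49} \approx -9146.0$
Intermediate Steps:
$s{\left(F \right)} = \frac{247}{49}$ ($s{\left(F \right)} = 4 + 2 \frac{F + \frac{F + F}{81 - 32}}{F + F} = 4 + 2 \frac{F + \frac{2 F}{49}}{2 F} = 4 + 2 \left(F + 2 F \frac{1}{49}\right) \frac{1}{2 F} = 4 + 2 \left(F + \frac{2 F}{49}\right) \frac{1}{2 F} = 4 + 2 \frac{51 F}{49} \frac{1}{2 F} = 4 + 2 \cdot \frac{51}{98} = 4 + \frac{51}{49} = \frac{247}{49}$)
$-9141 - s{\left(B{\left(-8 \right)} \right)} = -9141 - \frac{247}{49} = - \frac{448156}{49}$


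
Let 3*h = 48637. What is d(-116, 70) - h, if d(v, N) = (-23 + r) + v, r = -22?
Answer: -49120/3 ≈ -16373.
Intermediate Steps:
d(v, N) = -45 + v (d(v, N) = (-23 - 22) + v = -45 + v)
h = 48637/3 (h = (⅓)*48637 = 48637/3 ≈ 16212.)
d(-116, 70) - h = (-45 - 116) - 1*48637/3 = -161 - 48637/3 = -49120/3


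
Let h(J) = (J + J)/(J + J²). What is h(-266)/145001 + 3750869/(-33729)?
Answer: -144128135372743/1296045763185 ≈ -111.21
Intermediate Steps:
h(J) = 2*J/(J + J²) (h(J) = (2*J)/(J + J²) = 2*J/(J + J²))
h(-266)/145001 + 3750869/(-33729) = (2/(1 - 266))/145001 + 3750869/(-33729) = (2/(-265))*(1/145001) + 3750869*(-1/33729) = (2*(-1/265))*(1/145001) - 3750869/33729 = -2/265*1/145001 - 3750869/33729 = -2/38425265 - 3750869/33729 = -144128135372743/1296045763185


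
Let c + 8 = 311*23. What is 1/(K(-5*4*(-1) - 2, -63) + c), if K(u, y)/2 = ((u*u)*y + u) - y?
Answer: -1/33517 ≈ -2.9836e-5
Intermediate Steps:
c = 7145 (c = -8 + 311*23 = -8 + 7153 = 7145)
K(u, y) = -2*y + 2*u + 2*y*u**2 (K(u, y) = 2*(((u*u)*y + u) - y) = 2*((u**2*y + u) - y) = 2*((y*u**2 + u) - y) = 2*((u + y*u**2) - y) = 2*(u - y + y*u**2) = -2*y + 2*u + 2*y*u**2)
1/(K(-5*4*(-1) - 2, -63) + c) = 1/((-2*(-63) + 2*(-5*4*(-1) - 2) + 2*(-63)*(-5*4*(-1) - 2)**2) + 7145) = 1/((126 + 2*(-(-20) - 2) + 2*(-63)*(-(-20) - 2)**2) + 7145) = 1/((126 + 2*(-5*(-4) - 2) + 2*(-63)*(-5*(-4) - 2)**2) + 7145) = 1/((126 + 2*(20 - 2) + 2*(-63)*(20 - 2)**2) + 7145) = 1/((126 + 2*18 + 2*(-63)*18**2) + 7145) = 1/((126 + 36 + 2*(-63)*324) + 7145) = 1/((126 + 36 - 40824) + 7145) = 1/(-40662 + 7145) = 1/(-33517) = -1/33517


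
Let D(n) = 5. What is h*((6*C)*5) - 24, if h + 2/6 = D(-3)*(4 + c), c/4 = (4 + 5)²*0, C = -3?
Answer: -1794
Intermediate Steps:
c = 0 (c = 4*((4 + 5)²*0) = 4*(9²*0) = 4*(81*0) = 4*0 = 0)
h = 59/3 (h = -⅓ + 5*(4 + 0) = -⅓ + 5*4 = -⅓ + 20 = 59/3 ≈ 19.667)
h*((6*C)*5) - 24 = 59*((6*(-3))*5)/3 - 24 = 59*(-18*5)/3 - 24 = (59/3)*(-90) - 24 = -1770 - 24 = -1794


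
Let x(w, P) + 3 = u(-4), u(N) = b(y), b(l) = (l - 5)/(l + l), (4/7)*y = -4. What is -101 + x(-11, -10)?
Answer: -722/7 ≈ -103.14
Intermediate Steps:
y = -7 (y = (7/4)*(-4) = -7)
b(l) = (-5 + l)/(2*l) (b(l) = (-5 + l)/((2*l)) = (-5 + l)*(1/(2*l)) = (-5 + l)/(2*l))
u(N) = 6/7 (u(N) = (1/2)*(-5 - 7)/(-7) = (1/2)*(-1/7)*(-12) = 6/7)
x(w, P) = -15/7 (x(w, P) = -3 + 6/7 = -15/7)
-101 + x(-11, -10) = -101 - 15/7 = -722/7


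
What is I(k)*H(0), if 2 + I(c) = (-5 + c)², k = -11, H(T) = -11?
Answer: -2794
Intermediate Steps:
I(c) = -2 + (-5 + c)²
I(k)*H(0) = (-2 + (-5 - 11)²)*(-11) = (-2 + (-16)²)*(-11) = (-2 + 256)*(-11) = 254*(-11) = -2794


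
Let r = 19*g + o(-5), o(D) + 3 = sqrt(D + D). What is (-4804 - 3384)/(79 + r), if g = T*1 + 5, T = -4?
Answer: -155572/1807 + 8188*I*sqrt(10)/9035 ≈ -86.094 + 2.8658*I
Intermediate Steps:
o(D) = -3 + sqrt(2)*sqrt(D) (o(D) = -3 + sqrt(D + D) = -3 + sqrt(2*D) = -3 + sqrt(2)*sqrt(D))
g = 1 (g = -4*1 + 5 = -4 + 5 = 1)
r = 16 + I*sqrt(10) (r = 19*1 + (-3 + sqrt(2)*sqrt(-5)) = 19 + (-3 + sqrt(2)*(I*sqrt(5))) = 19 + (-3 + I*sqrt(10)) = 16 + I*sqrt(10) ≈ 16.0 + 3.1623*I)
(-4804 - 3384)/(79 + r) = (-4804 - 3384)/(79 + (16 + I*sqrt(10))) = -8188/(95 + I*sqrt(10))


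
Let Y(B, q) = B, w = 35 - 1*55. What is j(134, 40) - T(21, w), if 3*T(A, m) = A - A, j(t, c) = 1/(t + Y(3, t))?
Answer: 1/137 ≈ 0.0072993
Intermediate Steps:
w = -20 (w = 35 - 55 = -20)
j(t, c) = 1/(3 + t) (j(t, c) = 1/(t + 3) = 1/(3 + t))
T(A, m) = 0 (T(A, m) = (A - A)/3 = (⅓)*0 = 0)
j(134, 40) - T(21, w) = 1/(3 + 134) - 1*0 = 1/137 + 0 = 1/137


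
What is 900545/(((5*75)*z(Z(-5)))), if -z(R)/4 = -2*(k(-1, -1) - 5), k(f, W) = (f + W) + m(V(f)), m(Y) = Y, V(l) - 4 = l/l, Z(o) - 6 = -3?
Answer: -180109/1200 ≈ -150.09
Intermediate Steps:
Z(o) = 3 (Z(o) = 6 - 3 = 3)
V(l) = 5 (V(l) = 4 + l/l = 4 + 1 = 5)
k(f, W) = 5 + W + f (k(f, W) = (f + W) + 5 = (W + f) + 5 = 5 + W + f)
z(R) = -16 (z(R) = -(-8)*((5 - 1 - 1) - 5) = -(-8)*(3 - 5) = -(-8)*(-2) = -4*4 = -16)
900545/(((5*75)*z(Z(-5)))) = 900545/(((5*75)*(-16))) = 900545/((375*(-16))) = 900545/(-6000) = 900545*(-1/6000) = -180109/1200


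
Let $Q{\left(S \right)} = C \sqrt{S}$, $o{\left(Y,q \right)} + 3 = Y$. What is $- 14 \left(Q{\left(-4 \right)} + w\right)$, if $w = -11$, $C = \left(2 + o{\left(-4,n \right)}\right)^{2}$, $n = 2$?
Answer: $154 - 700 i \approx 154.0 - 700.0 i$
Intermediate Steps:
$o{\left(Y,q \right)} = -3 + Y$
$C = 25$ ($C = \left(2 - 7\right)^{2} = \left(-5\right)^{2} = 25$)
$Q{\left(S \right)} = 25 \sqrt{S}$
$- 14 \left(Q{\left(-4 \right)} + w\right) = - 14 \left(25 \sqrt{-4} - 11\right) = - 14 \left(25 \cdot 2 i - 11\right) = - 14 \left(50 i - 11\right) = - 14 \left(-11 + 50 i\right) = 154 - 700 i$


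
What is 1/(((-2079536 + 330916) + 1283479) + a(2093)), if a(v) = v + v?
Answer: -1/460955 ≈ -2.1694e-6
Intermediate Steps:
a(v) = 2*v
1/(((-2079536 + 330916) + 1283479) + a(2093)) = 1/(((-2079536 + 330916) + 1283479) + 2*2093) = 1/((-1748620 + 1283479) + 4186) = 1/(-465141 + 4186) = 1/(-460955) = -1/460955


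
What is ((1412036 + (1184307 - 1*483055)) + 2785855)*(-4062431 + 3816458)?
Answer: -1205056901139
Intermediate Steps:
((1412036 + (1184307 - 1*483055)) + 2785855)*(-4062431 + 3816458) = ((1412036 + (1184307 - 483055)) + 2785855)*(-245973) = ((1412036 + 701252) + 2785855)*(-245973) = (2113288 + 2785855)*(-245973) = 4899143*(-245973) = -1205056901139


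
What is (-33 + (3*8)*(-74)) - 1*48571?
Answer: -50380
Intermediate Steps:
(-33 + (3*8)*(-74)) - 1*48571 = (-33 + 24*(-74)) - 48571 = (-33 - 1776) - 48571 = -1809 - 48571 = -50380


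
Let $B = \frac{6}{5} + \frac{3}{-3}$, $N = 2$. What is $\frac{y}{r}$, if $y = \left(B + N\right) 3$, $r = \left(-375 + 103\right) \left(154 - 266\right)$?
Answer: $\frac{33}{152320} \approx 0.00021665$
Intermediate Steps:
$B = \frac{1}{5}$ ($B = 6 \cdot \frac{1}{5} + 3 \left(- \frac{1}{3}\right) = \frac{6}{5} - 1 = \frac{1}{5} \approx 0.2$)
$r = 30464$ ($r = \left(-272\right) \left(-112\right) = 30464$)
$y = \frac{33}{5}$ ($y = \left(\frac{1}{5} + 2\right) 3 = \frac{11}{5} \cdot 3 = \frac{33}{5} \approx 6.6$)
$\frac{y}{r} = \frac{33}{5 \cdot 30464} = \frac{33}{5} \cdot \frac{1}{30464} = \frac{33}{152320}$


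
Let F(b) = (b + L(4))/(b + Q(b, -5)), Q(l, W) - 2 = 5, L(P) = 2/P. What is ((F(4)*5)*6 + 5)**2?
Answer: 36100/121 ≈ 298.35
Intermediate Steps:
Q(l, W) = 7 (Q(l, W) = 2 + 5 = 7)
F(b) = (1/2 + b)/(7 + b) (F(b) = (b + 2/4)/(b + 7) = (b + 2*(1/4))/(7 + b) = (b + 1/2)/(7 + b) = (1/2 + b)/(7 + b))
((F(4)*5)*6 + 5)**2 = ((((1/2 + 4)/(7 + 4))*5)*6 + 5)**2 = ((((9/2)/11)*5)*6 + 5)**2 = ((((1/11)*(9/2))*5)*6 + 5)**2 = (((9/22)*5)*6 + 5)**2 = ((45/22)*6 + 5)**2 = (135/11 + 5)**2 = (190/11)**2 = 36100/121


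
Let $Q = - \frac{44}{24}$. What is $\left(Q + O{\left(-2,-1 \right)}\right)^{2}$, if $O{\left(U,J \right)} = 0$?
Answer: $\frac{121}{36} \approx 3.3611$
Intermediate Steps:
$Q = - \frac{11}{6}$ ($Q = \left(-44\right) \frac{1}{24} = - \frac{11}{6} \approx -1.8333$)
$\left(Q + O{\left(-2,-1 \right)}\right)^{2} = \left(- \frac{11}{6} + 0\right)^{2} = \left(- \frac{11}{6}\right)^{2} = \frac{121}{36}$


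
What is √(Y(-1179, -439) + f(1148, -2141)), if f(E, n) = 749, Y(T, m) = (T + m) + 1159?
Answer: √290 ≈ 17.029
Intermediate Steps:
Y(T, m) = 1159 + T + m
√(Y(-1179, -439) + f(1148, -2141)) = √((1159 - 1179 - 439) + 749) = √(-459 + 749) = √290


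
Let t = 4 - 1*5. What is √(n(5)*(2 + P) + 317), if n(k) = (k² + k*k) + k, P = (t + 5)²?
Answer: √1307 ≈ 36.152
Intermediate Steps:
t = -1 (t = 4 - 5 = -1)
P = 16 (P = (-1 + 5)² = 4² = 16)
n(k) = k + 2*k² (n(k) = (k² + k²) + k = 2*k² + k = k + 2*k²)
√(n(5)*(2 + P) + 317) = √((5*(1 + 2*5))*(2 + 16) + 317) = √((5*(1 + 10))*18 + 317) = √((5*11)*18 + 317) = √(55*18 + 317) = √(990 + 317) = √1307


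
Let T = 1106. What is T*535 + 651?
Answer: 592361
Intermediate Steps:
T*535 + 651 = 1106*535 + 651 = 591710 + 651 = 592361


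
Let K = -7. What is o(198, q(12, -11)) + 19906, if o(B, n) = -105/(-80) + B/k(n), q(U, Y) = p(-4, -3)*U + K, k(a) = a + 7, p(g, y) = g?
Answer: 318451/16 ≈ 19903.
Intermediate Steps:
k(a) = 7 + a
q(U, Y) = -7 - 4*U (q(U, Y) = -4*U - 7 = -7 - 4*U)
o(B, n) = 21/16 + B/(7 + n) (o(B, n) = -105/(-80) + B/(7 + n) = -105*(-1/80) + B/(7 + n) = 21/16 + B/(7 + n))
o(198, q(12, -11)) + 19906 = (21/16 + 198/(7 + (-7 - 4*12))) + 19906 = (21/16 + 198/(7 + (-7 - 48))) + 19906 = (21/16 + 198/(7 - 55)) + 19906 = (21/16 + 198/(-48)) + 19906 = (21/16 + 198*(-1/48)) + 19906 = (21/16 - 33/8) + 19906 = -45/16 + 19906 = 318451/16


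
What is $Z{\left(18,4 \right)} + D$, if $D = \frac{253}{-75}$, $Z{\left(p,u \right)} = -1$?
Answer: $- \frac{328}{75} \approx -4.3733$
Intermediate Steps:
$D = - \frac{253}{75}$ ($D = 253 \left(- \frac{1}{75}\right) = - \frac{253}{75} \approx -3.3733$)
$Z{\left(18,4 \right)} + D = -1 - \frac{253}{75} = - \frac{328}{75}$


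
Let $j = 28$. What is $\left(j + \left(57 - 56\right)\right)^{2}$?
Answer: $841$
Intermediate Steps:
$\left(j + \left(57 - 56\right)\right)^{2} = \left(28 + \left(57 - 56\right)\right)^{2} = \left(28 + 1\right)^{2} = 29^{2} = 841$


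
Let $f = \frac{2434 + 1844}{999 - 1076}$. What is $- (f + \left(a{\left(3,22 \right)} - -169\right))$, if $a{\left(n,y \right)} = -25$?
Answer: $- \frac{6810}{77} \approx -88.442$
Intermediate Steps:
$f = - \frac{4278}{77}$ ($f = \frac{4278}{-77} = 4278 \left(- \frac{1}{77}\right) = - \frac{4278}{77} \approx -55.558$)
$- (f + \left(a{\left(3,22 \right)} - -169\right)) = - (- \frac{4278}{77} - -144) = - (- \frac{4278}{77} + \left(-25 + 169\right)) = - (- \frac{4278}{77} + 144) = \left(-1\right) \frac{6810}{77} = - \frac{6810}{77}$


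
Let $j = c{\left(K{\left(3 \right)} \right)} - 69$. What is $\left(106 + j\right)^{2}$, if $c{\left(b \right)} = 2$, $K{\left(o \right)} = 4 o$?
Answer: $1521$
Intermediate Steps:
$j = -67$ ($j = 2 - 69 = -67$)
$\left(106 + j\right)^{2} = \left(106 - 67\right)^{2} = 39^{2} = 1521$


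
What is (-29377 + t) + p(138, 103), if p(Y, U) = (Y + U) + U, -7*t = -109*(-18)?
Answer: -205193/7 ≈ -29313.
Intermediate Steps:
t = -1962/7 (t = -(-109)*(-18)/7 = -1/7*1962 = -1962/7 ≈ -280.29)
p(Y, U) = Y + 2*U (p(Y, U) = (U + Y) + U = Y + 2*U)
(-29377 + t) + p(138, 103) = (-29377 - 1962/7) + (138 + 2*103) = -207601/7 + (138 + 206) = -207601/7 + 344 = -205193/7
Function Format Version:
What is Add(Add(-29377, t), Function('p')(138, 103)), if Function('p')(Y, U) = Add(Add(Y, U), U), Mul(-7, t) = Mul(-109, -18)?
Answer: Rational(-205193, 7) ≈ -29313.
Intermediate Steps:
t = Rational(-1962, 7) (t = Mul(Rational(-1, 7), Mul(-109, -18)) = Mul(Rational(-1, 7), 1962) = Rational(-1962, 7) ≈ -280.29)
Function('p')(Y, U) = Add(Y, Mul(2, U)) (Function('p')(Y, U) = Add(Add(U, Y), U) = Add(Y, Mul(2, U)))
Add(Add(-29377, t), Function('p')(138, 103)) = Add(Add(-29377, Rational(-1962, 7)), Add(138, Mul(2, 103))) = Add(Rational(-207601, 7), Add(138, 206)) = Add(Rational(-207601, 7), 344) = Rational(-205193, 7)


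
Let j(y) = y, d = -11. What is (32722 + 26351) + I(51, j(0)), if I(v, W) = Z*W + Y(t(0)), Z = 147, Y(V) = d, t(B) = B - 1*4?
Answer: 59062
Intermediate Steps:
t(B) = -4 + B (t(B) = B - 4 = -4 + B)
Y(V) = -11
I(v, W) = -11 + 147*W (I(v, W) = 147*W - 11 = -11 + 147*W)
(32722 + 26351) + I(51, j(0)) = (32722 + 26351) + (-11 + 147*0) = 59073 + (-11 + 0) = 59073 - 11 = 59062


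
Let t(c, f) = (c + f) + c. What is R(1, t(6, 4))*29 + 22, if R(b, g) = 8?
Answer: 254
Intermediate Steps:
t(c, f) = f + 2*c
R(1, t(6, 4))*29 + 22 = 8*29 + 22 = 232 + 22 = 254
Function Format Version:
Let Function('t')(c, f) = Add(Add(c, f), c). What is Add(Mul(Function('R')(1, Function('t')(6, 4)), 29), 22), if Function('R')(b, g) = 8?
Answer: 254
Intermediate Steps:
Function('t')(c, f) = Add(f, Mul(2, c))
Add(Mul(Function('R')(1, Function('t')(6, 4)), 29), 22) = Add(Mul(8, 29), 22) = Add(232, 22) = 254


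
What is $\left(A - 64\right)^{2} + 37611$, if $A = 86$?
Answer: $38095$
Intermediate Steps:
$\left(A - 64\right)^{2} + 37611 = \left(86 - 64\right)^{2} + 37611 = 22^{2} + 37611 = 484 + 37611 = 38095$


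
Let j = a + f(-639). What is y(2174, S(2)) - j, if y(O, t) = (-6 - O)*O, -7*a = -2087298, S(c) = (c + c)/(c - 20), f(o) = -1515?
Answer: -35251933/7 ≈ -5.0360e+6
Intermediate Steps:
S(c) = 2*c/(-20 + c) (S(c) = (2*c)/(-20 + c) = 2*c/(-20 + c))
a = 2087298/7 (a = -⅐*(-2087298) = 2087298/7 ≈ 2.9819e+5)
y(O, t) = O*(-6 - O)
j = 2076693/7 (j = 2087298/7 - 1515 = 2076693/7 ≈ 2.9667e+5)
y(2174, S(2)) - j = -1*2174*(6 + 2174) - 1*2076693/7 = -1*2174*2180 - 2076693/7 = -4739320 - 2076693/7 = -35251933/7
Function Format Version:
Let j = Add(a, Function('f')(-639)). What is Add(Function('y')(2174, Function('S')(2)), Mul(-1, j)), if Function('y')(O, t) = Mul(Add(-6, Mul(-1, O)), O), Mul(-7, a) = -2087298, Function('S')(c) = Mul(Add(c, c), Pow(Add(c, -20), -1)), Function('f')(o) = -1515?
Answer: Rational(-35251933, 7) ≈ -5.0360e+6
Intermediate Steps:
Function('S')(c) = Mul(2, c, Pow(Add(-20, c), -1)) (Function('S')(c) = Mul(Mul(2, c), Pow(Add(-20, c), -1)) = Mul(2, c, Pow(Add(-20, c), -1)))
a = Rational(2087298, 7) (a = Mul(Rational(-1, 7), -2087298) = Rational(2087298, 7) ≈ 2.9819e+5)
Function('y')(O, t) = Mul(O, Add(-6, Mul(-1, O)))
j = Rational(2076693, 7) (j = Add(Rational(2087298, 7), -1515) = Rational(2076693, 7) ≈ 2.9667e+5)
Add(Function('y')(2174, Function('S')(2)), Mul(-1, j)) = Add(Mul(-1, 2174, Add(6, 2174)), Mul(-1, Rational(2076693, 7))) = Add(Mul(-1, 2174, 2180), Rational(-2076693, 7)) = Add(-4739320, Rational(-2076693, 7)) = Rational(-35251933, 7)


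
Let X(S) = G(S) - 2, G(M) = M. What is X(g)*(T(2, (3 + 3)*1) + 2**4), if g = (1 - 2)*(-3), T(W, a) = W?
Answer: 18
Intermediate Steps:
g = 3 (g = -1*(-3) = 3)
X(S) = -2 + S (X(S) = S - 2 = -2 + S)
X(g)*(T(2, (3 + 3)*1) + 2**4) = (-2 + 3)*(2 + 2**4) = 1*(2 + 16) = 1*18 = 18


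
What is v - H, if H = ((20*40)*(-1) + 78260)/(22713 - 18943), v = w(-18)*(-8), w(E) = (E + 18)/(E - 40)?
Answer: -7746/377 ≈ -20.546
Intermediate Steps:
w(E) = (18 + E)/(-40 + E)
v = 0 (v = ((18 - 18)/(-40 - 18))*(-8) = (0/(-58))*(-8) = -1/58*0*(-8) = 0*(-8) = 0)
H = 7746/377 (H = (800*(-1) + 78260)/3770 = (-800 + 78260)*(1/3770) = 77460*(1/3770) = 7746/377 ≈ 20.546)
v - H = 0 - 1*7746/377 = 0 - 7746/377 = -7746/377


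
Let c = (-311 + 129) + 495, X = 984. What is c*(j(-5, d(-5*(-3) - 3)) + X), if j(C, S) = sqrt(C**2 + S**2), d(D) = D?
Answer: 312061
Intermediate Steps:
c = 313 (c = -182 + 495 = 313)
c*(j(-5, d(-5*(-3) - 3)) + X) = 313*(sqrt((-5)**2 + (-5*(-3) - 3)**2) + 984) = 313*(sqrt(25 + (15 - 3)**2) + 984) = 313*(sqrt(25 + 12**2) + 984) = 313*(sqrt(25 + 144) + 984) = 313*(sqrt(169) + 984) = 313*(13 + 984) = 313*997 = 312061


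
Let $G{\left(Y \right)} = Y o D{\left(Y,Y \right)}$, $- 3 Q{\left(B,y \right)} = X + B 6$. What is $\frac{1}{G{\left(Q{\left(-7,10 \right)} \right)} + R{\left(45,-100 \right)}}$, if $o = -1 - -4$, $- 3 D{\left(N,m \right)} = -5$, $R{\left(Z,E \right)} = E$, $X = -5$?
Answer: $- \frac{3}{65} \approx -0.046154$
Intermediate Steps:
$D{\left(N,m \right)} = \frac{5}{3}$ ($D{\left(N,m \right)} = \left(- \frac{1}{3}\right) \left(-5\right) = \frac{5}{3}$)
$Q{\left(B,y \right)} = \frac{5}{3} - 2 B$ ($Q{\left(B,y \right)} = - \frac{-5 + B 6}{3} = - \frac{-5 + 6 B}{3} = \frac{5}{3} - 2 B$)
$o = 3$ ($o = -1 + 4 = 3$)
$G{\left(Y \right)} = 5 Y$ ($G{\left(Y \right)} = Y 3 \cdot \frac{5}{3} = 3 Y \frac{5}{3} = 5 Y$)
$\frac{1}{G{\left(Q{\left(-7,10 \right)} \right)} + R{\left(45,-100 \right)}} = \frac{1}{5 \left(\frac{5}{3} - -14\right) - 100} = \frac{1}{5 \left(\frac{5}{3} + 14\right) - 100} = \frac{1}{5 \cdot \frac{47}{3} - 100} = \frac{1}{\frac{235}{3} - 100} = \frac{1}{- \frac{65}{3}} = - \frac{3}{65}$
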